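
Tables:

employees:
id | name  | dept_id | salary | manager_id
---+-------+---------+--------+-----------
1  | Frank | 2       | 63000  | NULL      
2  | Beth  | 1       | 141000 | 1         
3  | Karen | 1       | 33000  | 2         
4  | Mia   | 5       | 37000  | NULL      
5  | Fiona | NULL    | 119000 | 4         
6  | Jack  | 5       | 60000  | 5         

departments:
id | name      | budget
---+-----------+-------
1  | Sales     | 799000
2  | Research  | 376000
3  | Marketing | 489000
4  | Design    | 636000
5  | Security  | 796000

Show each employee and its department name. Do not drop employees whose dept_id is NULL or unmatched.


LEFT JOIN keeps every row from employees (the left table); where dept_id has no match in departments, the department columns become NULL. Walk through each employee:
  - employee 1 (Frank): dept_id=2 -> matches Research
  - employee 2 (Beth): dept_id=1 -> matches Sales
  - employee 3 (Karen): dept_id=1 -> matches Sales
  - employee 4 (Mia): dept_id=5 -> matches Security
  - employee 5 (Fiona): dept_id=NULL, no match -> kept with NULL
  - employee 6 (Jack): dept_id=5 -> matches Security
All 6 rows appear; 1 has NULL department.

SQL:
SELECT a.name, b.name AS department
FROM employees a
LEFT JOIN departments b ON a.dept_id = b.id

Result:
name  | department
------+-----------
Frank | Research  
Beth  | Sales     
Karen | Sales     
Mia   | Security  
Fiona | NULL      
Jack  | Security  


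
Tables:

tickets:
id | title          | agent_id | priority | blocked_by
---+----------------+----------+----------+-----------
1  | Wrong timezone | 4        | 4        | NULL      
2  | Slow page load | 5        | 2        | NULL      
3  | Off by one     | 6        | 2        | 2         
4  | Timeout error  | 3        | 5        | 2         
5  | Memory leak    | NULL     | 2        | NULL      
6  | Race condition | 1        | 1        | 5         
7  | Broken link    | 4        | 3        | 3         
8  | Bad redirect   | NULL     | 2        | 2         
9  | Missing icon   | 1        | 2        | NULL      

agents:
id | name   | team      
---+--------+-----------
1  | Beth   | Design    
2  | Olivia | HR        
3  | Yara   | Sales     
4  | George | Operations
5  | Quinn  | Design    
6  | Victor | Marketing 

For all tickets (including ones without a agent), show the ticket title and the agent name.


LEFT JOIN keeps every row from tickets (the left table); where agent_id has no match in agents, the agent columns become NULL. Walk through each ticket:
  - ticket 1 (Wrong timezone): agent_id=4 -> matches George
  - ticket 2 (Slow page load): agent_id=5 -> matches Quinn
  - ticket 3 (Off by one): agent_id=6 -> matches Victor
  - ticket 4 (Timeout error): agent_id=3 -> matches Yara
  - ticket 5 (Memory leak): agent_id=NULL, no match -> kept with NULL
  - ticket 6 (Race condition): agent_id=1 -> matches Beth
  - ticket 7 (Broken link): agent_id=4 -> matches George
  - ticket 8 (Bad redirect): agent_id=NULL, no match -> kept with NULL
  - ticket 9 (Missing icon): agent_id=1 -> matches Beth
All 9 rows appear; 2 have NULL agent.

SQL:
SELECT a.title, b.name AS agent
FROM tickets a
LEFT JOIN agents b ON a.agent_id = b.id

Result:
title          | agent 
---------------+-------
Wrong timezone | George
Slow page load | Quinn 
Off by one     | Victor
Timeout error  | Yara  
Memory leak    | NULL  
Race condition | Beth  
Broken link    | George
Bad redirect   | NULL  
Missing icon   | Beth  


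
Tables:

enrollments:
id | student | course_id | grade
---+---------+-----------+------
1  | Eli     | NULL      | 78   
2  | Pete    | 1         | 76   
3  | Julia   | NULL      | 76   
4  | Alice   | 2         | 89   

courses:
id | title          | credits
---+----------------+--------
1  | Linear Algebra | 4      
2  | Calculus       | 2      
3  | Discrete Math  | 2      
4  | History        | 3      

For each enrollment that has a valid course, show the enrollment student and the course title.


INNER JOIN keeps only enrollments rows whose course_id matches an id in courses. Walk through each enrollment:
  - enrollment 1 (Eli): course_id=NULL, no match -> dropped
  - enrollment 2 (Pete): course_id=1 -> matches Linear Algebra
  - enrollment 3 (Julia): course_id=NULL, no match -> dropped
  - enrollment 4 (Alice): course_id=2 -> matches Calculus
So 2 of 4 rows are dropped.

SQL:
SELECT a.student, b.title AS course
FROM enrollments a
INNER JOIN courses b ON a.course_id = b.id

Result:
student | course        
--------+---------------
Pete    | Linear Algebra
Alice   | Calculus      


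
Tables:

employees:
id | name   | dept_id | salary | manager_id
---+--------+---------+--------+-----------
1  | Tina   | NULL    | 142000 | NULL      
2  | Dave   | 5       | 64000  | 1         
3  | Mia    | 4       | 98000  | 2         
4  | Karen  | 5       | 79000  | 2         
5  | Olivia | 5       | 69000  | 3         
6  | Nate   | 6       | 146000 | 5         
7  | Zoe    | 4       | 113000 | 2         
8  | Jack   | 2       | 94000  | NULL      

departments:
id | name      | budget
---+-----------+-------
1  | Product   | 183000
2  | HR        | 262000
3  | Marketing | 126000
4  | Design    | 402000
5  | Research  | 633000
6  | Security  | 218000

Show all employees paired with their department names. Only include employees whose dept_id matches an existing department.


INNER JOIN keeps only employees rows whose dept_id matches an id in departments. Walk through each employee:
  - employee 1 (Tina): dept_id=NULL, no match -> dropped
  - employee 2 (Dave): dept_id=5 -> matches Research
  - employee 3 (Mia): dept_id=4 -> matches Design
  - employee 4 (Karen): dept_id=5 -> matches Research
  - employee 5 (Olivia): dept_id=5 -> matches Research
  - employee 6 (Nate): dept_id=6 -> matches Security
  - employee 7 (Zoe): dept_id=4 -> matches Design
  - employee 8 (Jack): dept_id=2 -> matches HR
So 1 of 8 rows is dropped.

SQL:
SELECT a.name, b.name AS department
FROM employees a
INNER JOIN departments b ON a.dept_id = b.id

Result:
name   | department
-------+-----------
Dave   | Research  
Mia    | Design    
Karen  | Research  
Olivia | Research  
Nate   | Security  
Zoe    | Design    
Jack   | HR        


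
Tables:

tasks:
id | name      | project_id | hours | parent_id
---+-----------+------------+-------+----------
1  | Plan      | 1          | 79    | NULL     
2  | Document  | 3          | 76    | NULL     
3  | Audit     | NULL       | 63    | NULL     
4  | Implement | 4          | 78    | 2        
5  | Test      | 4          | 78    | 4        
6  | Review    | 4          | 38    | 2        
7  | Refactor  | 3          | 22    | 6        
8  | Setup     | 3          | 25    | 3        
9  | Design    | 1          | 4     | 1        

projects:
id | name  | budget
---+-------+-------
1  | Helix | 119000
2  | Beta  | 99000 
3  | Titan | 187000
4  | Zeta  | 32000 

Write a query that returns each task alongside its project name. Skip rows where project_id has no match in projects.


INNER JOIN keeps only tasks rows whose project_id matches an id in projects. Walk through each task:
  - task 1 (Plan): project_id=1 -> matches Helix
  - task 2 (Document): project_id=3 -> matches Titan
  - task 3 (Audit): project_id=NULL, no match -> dropped
  - task 4 (Implement): project_id=4 -> matches Zeta
  - task 5 (Test): project_id=4 -> matches Zeta
  - task 6 (Review): project_id=4 -> matches Zeta
  - task 7 (Refactor): project_id=3 -> matches Titan
  - task 8 (Setup): project_id=3 -> matches Titan
  - task 9 (Design): project_id=1 -> matches Helix
So 1 of 9 rows is dropped.

SQL:
SELECT a.name, b.name AS project
FROM tasks a
INNER JOIN projects b ON a.project_id = b.id

Result:
name      | project
----------+--------
Plan      | Helix  
Document  | Titan  
Implement | Zeta   
Test      | Zeta   
Review    | Zeta   
Refactor  | Titan  
Setup     | Titan  
Design    | Helix  


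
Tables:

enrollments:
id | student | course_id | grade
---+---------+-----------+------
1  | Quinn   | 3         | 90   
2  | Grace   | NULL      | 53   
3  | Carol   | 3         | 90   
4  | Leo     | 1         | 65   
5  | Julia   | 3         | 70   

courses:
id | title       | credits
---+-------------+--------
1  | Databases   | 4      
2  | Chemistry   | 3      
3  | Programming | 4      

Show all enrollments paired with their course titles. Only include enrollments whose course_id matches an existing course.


INNER JOIN keeps only enrollments rows whose course_id matches an id in courses. Walk through each enrollment:
  - enrollment 1 (Quinn): course_id=3 -> matches Programming
  - enrollment 2 (Grace): course_id=NULL, no match -> dropped
  - enrollment 3 (Carol): course_id=3 -> matches Programming
  - enrollment 4 (Leo): course_id=1 -> matches Databases
  - enrollment 5 (Julia): course_id=3 -> matches Programming
So 1 of 5 rows is dropped.

SQL:
SELECT a.student, b.title AS course
FROM enrollments a
INNER JOIN courses b ON a.course_id = b.id

Result:
student | course     
--------+------------
Quinn   | Programming
Carol   | Programming
Leo     | Databases  
Julia   | Programming


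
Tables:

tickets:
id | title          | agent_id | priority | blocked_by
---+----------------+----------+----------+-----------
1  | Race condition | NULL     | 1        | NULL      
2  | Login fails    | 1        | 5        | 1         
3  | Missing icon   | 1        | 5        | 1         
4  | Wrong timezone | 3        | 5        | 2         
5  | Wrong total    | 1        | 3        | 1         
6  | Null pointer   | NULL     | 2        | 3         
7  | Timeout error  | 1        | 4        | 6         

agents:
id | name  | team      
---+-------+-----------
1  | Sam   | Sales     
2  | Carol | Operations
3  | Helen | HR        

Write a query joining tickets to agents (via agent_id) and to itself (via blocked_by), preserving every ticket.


Two LEFT JOINs from the same base table tickets: one to agents via agent_id, one to tickets itself via blocked_by. Both are LEFT so every ticket is preserved.
Match against agents:
  - ticket 1 (Race condition): agent_id=NULL, no match -> kept with NULL
  - ticket 2 (Login fails): agent_id=1 -> matches Sam
  - ticket 3 (Missing icon): agent_id=1 -> matches Sam
  - ticket 4 (Wrong timezone): agent_id=3 -> matches Helen
  - ticket 5 (Wrong total): agent_id=1 -> matches Sam
  - ticket 6 (Null pointer): agent_id=NULL, no match -> kept with NULL
  - ticket 7 (Timeout error): agent_id=1 -> matches Sam
Match against tickets (self):
  - ticket 1 (Race condition): blocked_by=NULL -> NULL
  - ticket 2 (Login fails): blocked_by=1 -> Race condition
  - ticket 3 (Missing icon): blocked_by=1 -> Race condition
  - ticket 4 (Wrong timezone): blocked_by=2 -> Login fails
  - ticket 5 (Wrong total): blocked_by=1 -> Race condition
  - ticket 6 (Null pointer): blocked_by=3 -> Missing icon
  - ticket 7 (Timeout error): blocked_by=6 -> Null pointer

SQL:
SELECT a.title, b.name AS agent, c.title AS blocked_by
FROM tickets a
LEFT JOIN agents b ON a.agent_id = b.id
LEFT JOIN tickets c ON a.blocked_by = c.id

Result:
title          | agent | blocked_by    
---------------+-------+---------------
Race condition | NULL  | NULL          
Login fails    | Sam   | Race condition
Missing icon   | Sam   | Race condition
Wrong timezone | Helen | Login fails   
Wrong total    | Sam   | Race condition
Null pointer   | NULL  | Missing icon  
Timeout error  | Sam   | Null pointer  


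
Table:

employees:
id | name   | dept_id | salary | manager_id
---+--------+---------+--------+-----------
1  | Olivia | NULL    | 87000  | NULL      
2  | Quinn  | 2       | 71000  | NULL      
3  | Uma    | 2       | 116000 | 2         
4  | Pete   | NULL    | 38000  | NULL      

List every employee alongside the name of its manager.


This is a self-join: employees is joined to a second copy of itself, matching each row's manager_id to another row's id. Use LEFT JOIN so rows with manager_id=NULL are kept.
  - employee 1 (Olivia): manager_id=NULL -> NULL
  - employee 2 (Quinn): manager_id=NULL -> NULL
  - employee 3 (Uma): manager_id=2 -> Quinn
  - employee 4 (Pete): manager_id=NULL -> NULL

SQL:
SELECT a.name AS item, b.name AS manager
FROM employees a
LEFT JOIN employees b ON a.manager_id = b.id

Result:
item   | manager
-------+--------
Olivia | NULL   
Quinn  | NULL   
Uma    | Quinn  
Pete   | NULL   


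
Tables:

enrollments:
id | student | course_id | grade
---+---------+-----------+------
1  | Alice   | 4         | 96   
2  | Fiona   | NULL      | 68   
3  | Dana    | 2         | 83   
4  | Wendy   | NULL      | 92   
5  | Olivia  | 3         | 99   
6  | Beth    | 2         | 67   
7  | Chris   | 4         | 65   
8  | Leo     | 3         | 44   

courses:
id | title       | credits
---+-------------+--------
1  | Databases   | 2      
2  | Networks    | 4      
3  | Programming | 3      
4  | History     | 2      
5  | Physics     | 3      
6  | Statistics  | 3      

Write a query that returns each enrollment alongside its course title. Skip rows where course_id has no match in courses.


INNER JOIN keeps only enrollments rows whose course_id matches an id in courses. Walk through each enrollment:
  - enrollment 1 (Alice): course_id=4 -> matches History
  - enrollment 2 (Fiona): course_id=NULL, no match -> dropped
  - enrollment 3 (Dana): course_id=2 -> matches Networks
  - enrollment 4 (Wendy): course_id=NULL, no match -> dropped
  - enrollment 5 (Olivia): course_id=3 -> matches Programming
  - enrollment 6 (Beth): course_id=2 -> matches Networks
  - enrollment 7 (Chris): course_id=4 -> matches History
  - enrollment 8 (Leo): course_id=3 -> matches Programming
So 2 of 8 rows are dropped.

SQL:
SELECT a.student, b.title AS course
FROM enrollments a
INNER JOIN courses b ON a.course_id = b.id

Result:
student | course     
--------+------------
Alice   | History    
Dana    | Networks   
Olivia  | Programming
Beth    | Networks   
Chris   | History    
Leo     | Programming


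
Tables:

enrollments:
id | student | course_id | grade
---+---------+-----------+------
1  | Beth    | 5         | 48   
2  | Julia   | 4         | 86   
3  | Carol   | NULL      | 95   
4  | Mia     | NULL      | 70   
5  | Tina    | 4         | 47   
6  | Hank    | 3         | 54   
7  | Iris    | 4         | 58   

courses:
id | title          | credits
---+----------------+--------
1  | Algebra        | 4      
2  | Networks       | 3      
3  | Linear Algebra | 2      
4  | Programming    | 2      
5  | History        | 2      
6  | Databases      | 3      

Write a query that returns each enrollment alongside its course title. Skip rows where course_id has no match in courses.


INNER JOIN keeps only enrollments rows whose course_id matches an id in courses. Walk through each enrollment:
  - enrollment 1 (Beth): course_id=5 -> matches History
  - enrollment 2 (Julia): course_id=4 -> matches Programming
  - enrollment 3 (Carol): course_id=NULL, no match -> dropped
  - enrollment 4 (Mia): course_id=NULL, no match -> dropped
  - enrollment 5 (Tina): course_id=4 -> matches Programming
  - enrollment 6 (Hank): course_id=3 -> matches Linear Algebra
  - enrollment 7 (Iris): course_id=4 -> matches Programming
So 2 of 7 rows are dropped.

SQL:
SELECT a.student, b.title AS course
FROM enrollments a
INNER JOIN courses b ON a.course_id = b.id

Result:
student | course        
--------+---------------
Beth    | History       
Julia   | Programming   
Tina    | Programming   
Hank    | Linear Algebra
Iris    | Programming   


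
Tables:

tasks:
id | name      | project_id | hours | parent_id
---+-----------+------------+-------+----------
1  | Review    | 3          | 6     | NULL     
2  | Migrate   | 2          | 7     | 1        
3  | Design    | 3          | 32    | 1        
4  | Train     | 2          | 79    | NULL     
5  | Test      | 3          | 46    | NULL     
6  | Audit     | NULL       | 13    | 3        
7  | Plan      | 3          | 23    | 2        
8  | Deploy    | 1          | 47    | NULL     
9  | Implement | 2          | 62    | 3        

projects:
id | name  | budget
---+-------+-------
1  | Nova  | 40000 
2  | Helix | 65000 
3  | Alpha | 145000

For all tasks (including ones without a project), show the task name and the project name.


LEFT JOIN keeps every row from tasks (the left table); where project_id has no match in projects, the project columns become NULL. Walk through each task:
  - task 1 (Review): project_id=3 -> matches Alpha
  - task 2 (Migrate): project_id=2 -> matches Helix
  - task 3 (Design): project_id=3 -> matches Alpha
  - task 4 (Train): project_id=2 -> matches Helix
  - task 5 (Test): project_id=3 -> matches Alpha
  - task 6 (Audit): project_id=NULL, no match -> kept with NULL
  - task 7 (Plan): project_id=3 -> matches Alpha
  - task 8 (Deploy): project_id=1 -> matches Nova
  - task 9 (Implement): project_id=2 -> matches Helix
All 9 rows appear; 1 has NULL project.

SQL:
SELECT a.name, b.name AS project
FROM tasks a
LEFT JOIN projects b ON a.project_id = b.id

Result:
name      | project
----------+--------
Review    | Alpha  
Migrate   | Helix  
Design    | Alpha  
Train     | Helix  
Test      | Alpha  
Audit     | NULL   
Plan      | Alpha  
Deploy    | Nova   
Implement | Helix  


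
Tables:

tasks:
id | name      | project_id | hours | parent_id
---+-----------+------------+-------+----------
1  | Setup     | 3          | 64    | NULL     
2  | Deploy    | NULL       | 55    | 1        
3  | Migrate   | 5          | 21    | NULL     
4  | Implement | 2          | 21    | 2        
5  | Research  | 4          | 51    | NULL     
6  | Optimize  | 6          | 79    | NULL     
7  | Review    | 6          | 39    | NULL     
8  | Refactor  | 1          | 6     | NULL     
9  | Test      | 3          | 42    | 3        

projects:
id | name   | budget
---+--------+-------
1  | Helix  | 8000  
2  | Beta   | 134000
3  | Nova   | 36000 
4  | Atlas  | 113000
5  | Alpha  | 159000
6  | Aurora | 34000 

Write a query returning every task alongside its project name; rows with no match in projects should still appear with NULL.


LEFT JOIN keeps every row from tasks (the left table); where project_id has no match in projects, the project columns become NULL. Walk through each task:
  - task 1 (Setup): project_id=3 -> matches Nova
  - task 2 (Deploy): project_id=NULL, no match -> kept with NULL
  - task 3 (Migrate): project_id=5 -> matches Alpha
  - task 4 (Implement): project_id=2 -> matches Beta
  - task 5 (Research): project_id=4 -> matches Atlas
  - task 6 (Optimize): project_id=6 -> matches Aurora
  - task 7 (Review): project_id=6 -> matches Aurora
  - task 8 (Refactor): project_id=1 -> matches Helix
  - task 9 (Test): project_id=3 -> matches Nova
All 9 rows appear; 1 has NULL project.

SQL:
SELECT a.name, b.name AS project
FROM tasks a
LEFT JOIN projects b ON a.project_id = b.id

Result:
name      | project
----------+--------
Setup     | Nova   
Deploy    | NULL   
Migrate   | Alpha  
Implement | Beta   
Research  | Atlas  
Optimize  | Aurora 
Review    | Aurora 
Refactor  | Helix  
Test      | Nova   


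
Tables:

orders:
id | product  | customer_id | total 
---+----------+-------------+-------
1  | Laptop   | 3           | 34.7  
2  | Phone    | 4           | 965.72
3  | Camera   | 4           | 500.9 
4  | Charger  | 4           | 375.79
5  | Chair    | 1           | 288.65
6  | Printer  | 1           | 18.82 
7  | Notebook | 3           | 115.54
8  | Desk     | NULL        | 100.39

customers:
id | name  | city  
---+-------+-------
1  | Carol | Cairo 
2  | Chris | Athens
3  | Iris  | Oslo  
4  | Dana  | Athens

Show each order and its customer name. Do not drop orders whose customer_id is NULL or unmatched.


LEFT JOIN keeps every row from orders (the left table); where customer_id has no match in customers, the customer columns become NULL. Walk through each order:
  - order 1 (Laptop): customer_id=3 -> matches Iris
  - order 2 (Phone): customer_id=4 -> matches Dana
  - order 3 (Camera): customer_id=4 -> matches Dana
  - order 4 (Charger): customer_id=4 -> matches Dana
  - order 5 (Chair): customer_id=1 -> matches Carol
  - order 6 (Printer): customer_id=1 -> matches Carol
  - order 7 (Notebook): customer_id=3 -> matches Iris
  - order 8 (Desk): customer_id=NULL, no match -> kept with NULL
All 8 rows appear; 1 has NULL customer.

SQL:
SELECT a.product, b.name AS customer
FROM orders a
LEFT JOIN customers b ON a.customer_id = b.id

Result:
product  | customer
---------+---------
Laptop   | Iris    
Phone    | Dana    
Camera   | Dana    
Charger  | Dana    
Chair    | Carol   
Printer  | Carol   
Notebook | Iris    
Desk     | NULL    


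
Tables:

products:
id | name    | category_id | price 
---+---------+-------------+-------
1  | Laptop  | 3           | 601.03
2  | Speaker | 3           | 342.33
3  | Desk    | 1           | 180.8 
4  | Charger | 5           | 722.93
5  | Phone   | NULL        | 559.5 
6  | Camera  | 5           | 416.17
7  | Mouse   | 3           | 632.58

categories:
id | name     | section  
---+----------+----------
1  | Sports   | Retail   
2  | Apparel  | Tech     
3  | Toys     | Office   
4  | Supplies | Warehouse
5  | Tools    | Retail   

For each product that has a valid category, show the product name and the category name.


INNER JOIN keeps only products rows whose category_id matches an id in categories. Walk through each product:
  - product 1 (Laptop): category_id=3 -> matches Toys
  - product 2 (Speaker): category_id=3 -> matches Toys
  - product 3 (Desk): category_id=1 -> matches Sports
  - product 4 (Charger): category_id=5 -> matches Tools
  - product 5 (Phone): category_id=NULL, no match -> dropped
  - product 6 (Camera): category_id=5 -> matches Tools
  - product 7 (Mouse): category_id=3 -> matches Toys
So 1 of 7 rows is dropped.

SQL:
SELECT a.name, b.name AS category
FROM products a
INNER JOIN categories b ON a.category_id = b.id

Result:
name    | category
--------+---------
Laptop  | Toys    
Speaker | Toys    
Desk    | Sports  
Charger | Tools   
Camera  | Tools   
Mouse   | Toys    


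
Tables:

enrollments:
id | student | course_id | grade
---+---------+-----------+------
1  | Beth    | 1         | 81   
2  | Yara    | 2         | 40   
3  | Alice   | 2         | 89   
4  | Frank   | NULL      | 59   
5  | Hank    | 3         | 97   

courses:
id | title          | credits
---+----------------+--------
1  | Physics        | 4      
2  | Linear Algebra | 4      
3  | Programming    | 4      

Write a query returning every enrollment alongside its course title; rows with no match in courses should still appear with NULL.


LEFT JOIN keeps every row from enrollments (the left table); where course_id has no match in courses, the course columns become NULL. Walk through each enrollment:
  - enrollment 1 (Beth): course_id=1 -> matches Physics
  - enrollment 2 (Yara): course_id=2 -> matches Linear Algebra
  - enrollment 3 (Alice): course_id=2 -> matches Linear Algebra
  - enrollment 4 (Frank): course_id=NULL, no match -> kept with NULL
  - enrollment 5 (Hank): course_id=3 -> matches Programming
All 5 rows appear; 1 has NULL course.

SQL:
SELECT a.student, b.title AS course
FROM enrollments a
LEFT JOIN courses b ON a.course_id = b.id

Result:
student | course        
--------+---------------
Beth    | Physics       
Yara    | Linear Algebra
Alice   | Linear Algebra
Frank   | NULL          
Hank    | Programming   


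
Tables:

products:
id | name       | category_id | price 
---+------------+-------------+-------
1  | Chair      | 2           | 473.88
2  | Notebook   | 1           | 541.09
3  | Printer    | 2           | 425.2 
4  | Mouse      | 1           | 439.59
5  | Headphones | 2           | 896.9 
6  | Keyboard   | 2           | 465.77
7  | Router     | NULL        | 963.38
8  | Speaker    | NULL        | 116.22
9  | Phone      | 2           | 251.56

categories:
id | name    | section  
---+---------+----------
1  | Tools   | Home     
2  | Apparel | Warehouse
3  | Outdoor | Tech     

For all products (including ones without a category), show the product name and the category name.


LEFT JOIN keeps every row from products (the left table); where category_id has no match in categories, the category columns become NULL. Walk through each product:
  - product 1 (Chair): category_id=2 -> matches Apparel
  - product 2 (Notebook): category_id=1 -> matches Tools
  - product 3 (Printer): category_id=2 -> matches Apparel
  - product 4 (Mouse): category_id=1 -> matches Tools
  - product 5 (Headphones): category_id=2 -> matches Apparel
  - product 6 (Keyboard): category_id=2 -> matches Apparel
  - product 7 (Router): category_id=NULL, no match -> kept with NULL
  - product 8 (Speaker): category_id=NULL, no match -> kept with NULL
  - product 9 (Phone): category_id=2 -> matches Apparel
All 9 rows appear; 2 have NULL category.

SQL:
SELECT a.name, b.name AS category
FROM products a
LEFT JOIN categories b ON a.category_id = b.id

Result:
name       | category
-----------+---------
Chair      | Apparel 
Notebook   | Tools   
Printer    | Apparel 
Mouse      | Tools   
Headphones | Apparel 
Keyboard   | Apparel 
Router     | NULL    
Speaker    | NULL    
Phone      | Apparel 


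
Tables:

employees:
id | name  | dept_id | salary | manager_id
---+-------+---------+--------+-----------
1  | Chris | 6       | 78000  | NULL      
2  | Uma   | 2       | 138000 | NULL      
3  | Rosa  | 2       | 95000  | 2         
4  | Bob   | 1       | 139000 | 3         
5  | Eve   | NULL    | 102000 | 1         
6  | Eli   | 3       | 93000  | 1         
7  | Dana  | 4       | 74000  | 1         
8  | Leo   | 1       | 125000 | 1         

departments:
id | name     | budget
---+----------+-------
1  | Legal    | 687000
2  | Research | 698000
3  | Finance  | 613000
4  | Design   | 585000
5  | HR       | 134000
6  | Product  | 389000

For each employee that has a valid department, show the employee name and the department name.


INNER JOIN keeps only employees rows whose dept_id matches an id in departments. Walk through each employee:
  - employee 1 (Chris): dept_id=6 -> matches Product
  - employee 2 (Uma): dept_id=2 -> matches Research
  - employee 3 (Rosa): dept_id=2 -> matches Research
  - employee 4 (Bob): dept_id=1 -> matches Legal
  - employee 5 (Eve): dept_id=NULL, no match -> dropped
  - employee 6 (Eli): dept_id=3 -> matches Finance
  - employee 7 (Dana): dept_id=4 -> matches Design
  - employee 8 (Leo): dept_id=1 -> matches Legal
So 1 of 8 rows is dropped.

SQL:
SELECT a.name, b.name AS department
FROM employees a
INNER JOIN departments b ON a.dept_id = b.id

Result:
name  | department
------+-----------
Chris | Product   
Uma   | Research  
Rosa  | Research  
Bob   | Legal     
Eli   | Finance   
Dana  | Design    
Leo   | Legal     


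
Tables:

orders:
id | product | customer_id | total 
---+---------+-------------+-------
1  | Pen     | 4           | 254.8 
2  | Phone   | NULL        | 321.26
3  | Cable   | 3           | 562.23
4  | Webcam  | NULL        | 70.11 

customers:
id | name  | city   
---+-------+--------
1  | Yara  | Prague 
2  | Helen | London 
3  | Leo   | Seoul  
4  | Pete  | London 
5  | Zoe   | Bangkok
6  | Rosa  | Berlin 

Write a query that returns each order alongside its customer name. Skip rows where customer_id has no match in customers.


INNER JOIN keeps only orders rows whose customer_id matches an id in customers. Walk through each order:
  - order 1 (Pen): customer_id=4 -> matches Pete
  - order 2 (Phone): customer_id=NULL, no match -> dropped
  - order 3 (Cable): customer_id=3 -> matches Leo
  - order 4 (Webcam): customer_id=NULL, no match -> dropped
So 2 of 4 rows are dropped.

SQL:
SELECT a.product, b.name AS customer
FROM orders a
INNER JOIN customers b ON a.customer_id = b.id

Result:
product | customer
--------+---------
Pen     | Pete    
Cable   | Leo     


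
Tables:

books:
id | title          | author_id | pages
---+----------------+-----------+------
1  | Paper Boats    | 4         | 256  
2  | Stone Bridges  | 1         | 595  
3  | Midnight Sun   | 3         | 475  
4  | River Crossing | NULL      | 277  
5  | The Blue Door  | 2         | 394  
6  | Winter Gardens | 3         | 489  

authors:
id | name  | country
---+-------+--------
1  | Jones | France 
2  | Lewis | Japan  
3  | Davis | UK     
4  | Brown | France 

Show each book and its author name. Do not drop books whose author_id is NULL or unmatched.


LEFT JOIN keeps every row from books (the left table); where author_id has no match in authors, the author columns become NULL. Walk through each book:
  - book 1 (Paper Boats): author_id=4 -> matches Brown
  - book 2 (Stone Bridges): author_id=1 -> matches Jones
  - book 3 (Midnight Sun): author_id=3 -> matches Davis
  - book 4 (River Crossing): author_id=NULL, no match -> kept with NULL
  - book 5 (The Blue Door): author_id=2 -> matches Lewis
  - book 6 (Winter Gardens): author_id=3 -> matches Davis
All 6 rows appear; 1 has NULL author.

SQL:
SELECT a.title, b.name AS author
FROM books a
LEFT JOIN authors b ON a.author_id = b.id

Result:
title          | author
---------------+-------
Paper Boats    | Brown 
Stone Bridges  | Jones 
Midnight Sun   | Davis 
River Crossing | NULL  
The Blue Door  | Lewis 
Winter Gardens | Davis 


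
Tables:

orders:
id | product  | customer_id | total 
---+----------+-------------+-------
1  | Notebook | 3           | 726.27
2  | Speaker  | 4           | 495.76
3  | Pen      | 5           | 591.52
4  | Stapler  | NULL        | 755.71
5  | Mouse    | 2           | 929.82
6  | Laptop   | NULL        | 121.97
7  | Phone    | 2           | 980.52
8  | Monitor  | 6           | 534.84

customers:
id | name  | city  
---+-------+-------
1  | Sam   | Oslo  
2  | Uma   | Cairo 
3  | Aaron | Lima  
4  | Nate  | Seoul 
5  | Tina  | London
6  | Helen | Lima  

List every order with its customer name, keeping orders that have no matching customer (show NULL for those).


LEFT JOIN keeps every row from orders (the left table); where customer_id has no match in customers, the customer columns become NULL. Walk through each order:
  - order 1 (Notebook): customer_id=3 -> matches Aaron
  - order 2 (Speaker): customer_id=4 -> matches Nate
  - order 3 (Pen): customer_id=5 -> matches Tina
  - order 4 (Stapler): customer_id=NULL, no match -> kept with NULL
  - order 5 (Mouse): customer_id=2 -> matches Uma
  - order 6 (Laptop): customer_id=NULL, no match -> kept with NULL
  - order 7 (Phone): customer_id=2 -> matches Uma
  - order 8 (Monitor): customer_id=6 -> matches Helen
All 8 rows appear; 2 have NULL customer.

SQL:
SELECT a.product, b.name AS customer
FROM orders a
LEFT JOIN customers b ON a.customer_id = b.id

Result:
product  | customer
---------+---------
Notebook | Aaron   
Speaker  | Nate    
Pen      | Tina    
Stapler  | NULL    
Mouse    | Uma     
Laptop   | NULL    
Phone    | Uma     
Monitor  | Helen   


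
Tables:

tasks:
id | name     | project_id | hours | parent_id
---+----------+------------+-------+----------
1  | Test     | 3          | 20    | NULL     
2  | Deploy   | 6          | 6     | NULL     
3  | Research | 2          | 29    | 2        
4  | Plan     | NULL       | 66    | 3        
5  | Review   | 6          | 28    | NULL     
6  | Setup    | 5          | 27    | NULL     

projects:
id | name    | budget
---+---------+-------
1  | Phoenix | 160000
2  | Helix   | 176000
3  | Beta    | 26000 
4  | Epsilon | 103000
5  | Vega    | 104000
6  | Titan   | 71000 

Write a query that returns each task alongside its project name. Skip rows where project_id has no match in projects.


INNER JOIN keeps only tasks rows whose project_id matches an id in projects. Walk through each task:
  - task 1 (Test): project_id=3 -> matches Beta
  - task 2 (Deploy): project_id=6 -> matches Titan
  - task 3 (Research): project_id=2 -> matches Helix
  - task 4 (Plan): project_id=NULL, no match -> dropped
  - task 5 (Review): project_id=6 -> matches Titan
  - task 6 (Setup): project_id=5 -> matches Vega
So 1 of 6 rows is dropped.

SQL:
SELECT a.name, b.name AS project
FROM tasks a
INNER JOIN projects b ON a.project_id = b.id

Result:
name     | project
---------+--------
Test     | Beta   
Deploy   | Titan  
Research | Helix  
Review   | Titan  
Setup    | Vega   


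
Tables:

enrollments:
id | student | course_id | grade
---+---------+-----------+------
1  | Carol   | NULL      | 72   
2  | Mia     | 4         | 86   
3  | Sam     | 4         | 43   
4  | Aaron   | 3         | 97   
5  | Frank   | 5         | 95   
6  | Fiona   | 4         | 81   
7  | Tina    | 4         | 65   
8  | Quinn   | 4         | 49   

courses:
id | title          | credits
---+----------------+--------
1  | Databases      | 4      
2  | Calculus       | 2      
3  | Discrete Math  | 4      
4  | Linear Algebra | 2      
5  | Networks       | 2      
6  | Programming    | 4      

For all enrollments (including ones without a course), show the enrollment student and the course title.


LEFT JOIN keeps every row from enrollments (the left table); where course_id has no match in courses, the course columns become NULL. Walk through each enrollment:
  - enrollment 1 (Carol): course_id=NULL, no match -> kept with NULL
  - enrollment 2 (Mia): course_id=4 -> matches Linear Algebra
  - enrollment 3 (Sam): course_id=4 -> matches Linear Algebra
  - enrollment 4 (Aaron): course_id=3 -> matches Discrete Math
  - enrollment 5 (Frank): course_id=5 -> matches Networks
  - enrollment 6 (Fiona): course_id=4 -> matches Linear Algebra
  - enrollment 7 (Tina): course_id=4 -> matches Linear Algebra
  - enrollment 8 (Quinn): course_id=4 -> matches Linear Algebra
All 8 rows appear; 1 has NULL course.

SQL:
SELECT a.student, b.title AS course
FROM enrollments a
LEFT JOIN courses b ON a.course_id = b.id

Result:
student | course        
--------+---------------
Carol   | NULL          
Mia     | Linear Algebra
Sam     | Linear Algebra
Aaron   | Discrete Math 
Frank   | Networks      
Fiona   | Linear Algebra
Tina    | Linear Algebra
Quinn   | Linear Algebra


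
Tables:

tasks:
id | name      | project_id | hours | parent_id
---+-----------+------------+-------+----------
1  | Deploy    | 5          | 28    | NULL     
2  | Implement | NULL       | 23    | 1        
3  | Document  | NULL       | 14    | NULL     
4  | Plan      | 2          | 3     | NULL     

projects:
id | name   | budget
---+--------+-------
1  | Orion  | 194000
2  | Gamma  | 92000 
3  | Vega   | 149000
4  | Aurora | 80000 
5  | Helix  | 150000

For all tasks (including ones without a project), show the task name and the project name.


LEFT JOIN keeps every row from tasks (the left table); where project_id has no match in projects, the project columns become NULL. Walk through each task:
  - task 1 (Deploy): project_id=5 -> matches Helix
  - task 2 (Implement): project_id=NULL, no match -> kept with NULL
  - task 3 (Document): project_id=NULL, no match -> kept with NULL
  - task 4 (Plan): project_id=2 -> matches Gamma
All 4 rows appear; 2 have NULL project.

SQL:
SELECT a.name, b.name AS project
FROM tasks a
LEFT JOIN projects b ON a.project_id = b.id

Result:
name      | project
----------+--------
Deploy    | Helix  
Implement | NULL   
Document  | NULL   
Plan      | Gamma  


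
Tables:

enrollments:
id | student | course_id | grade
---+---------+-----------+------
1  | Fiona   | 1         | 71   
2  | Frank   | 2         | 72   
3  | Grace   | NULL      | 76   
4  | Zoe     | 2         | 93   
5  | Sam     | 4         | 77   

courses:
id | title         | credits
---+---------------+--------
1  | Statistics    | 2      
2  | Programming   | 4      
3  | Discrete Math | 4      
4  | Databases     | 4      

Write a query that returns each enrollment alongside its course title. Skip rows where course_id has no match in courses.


INNER JOIN keeps only enrollments rows whose course_id matches an id in courses. Walk through each enrollment:
  - enrollment 1 (Fiona): course_id=1 -> matches Statistics
  - enrollment 2 (Frank): course_id=2 -> matches Programming
  - enrollment 3 (Grace): course_id=NULL, no match -> dropped
  - enrollment 4 (Zoe): course_id=2 -> matches Programming
  - enrollment 5 (Sam): course_id=4 -> matches Databases
So 1 of 5 rows is dropped.

SQL:
SELECT a.student, b.title AS course
FROM enrollments a
INNER JOIN courses b ON a.course_id = b.id

Result:
student | course     
--------+------------
Fiona   | Statistics 
Frank   | Programming
Zoe     | Programming
Sam     | Databases  


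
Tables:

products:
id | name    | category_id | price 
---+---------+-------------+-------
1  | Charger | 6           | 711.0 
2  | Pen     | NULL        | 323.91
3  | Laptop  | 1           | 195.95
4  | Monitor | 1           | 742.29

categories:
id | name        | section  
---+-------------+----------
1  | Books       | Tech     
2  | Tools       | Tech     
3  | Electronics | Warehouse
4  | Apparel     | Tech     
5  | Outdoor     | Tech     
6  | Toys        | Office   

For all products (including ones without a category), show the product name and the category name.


LEFT JOIN keeps every row from products (the left table); where category_id has no match in categories, the category columns become NULL. Walk through each product:
  - product 1 (Charger): category_id=6 -> matches Toys
  - product 2 (Pen): category_id=NULL, no match -> kept with NULL
  - product 3 (Laptop): category_id=1 -> matches Books
  - product 4 (Monitor): category_id=1 -> matches Books
All 4 rows appear; 1 has NULL category.

SQL:
SELECT a.name, b.name AS category
FROM products a
LEFT JOIN categories b ON a.category_id = b.id

Result:
name    | category
--------+---------
Charger | Toys    
Pen     | NULL    
Laptop  | Books   
Monitor | Books   


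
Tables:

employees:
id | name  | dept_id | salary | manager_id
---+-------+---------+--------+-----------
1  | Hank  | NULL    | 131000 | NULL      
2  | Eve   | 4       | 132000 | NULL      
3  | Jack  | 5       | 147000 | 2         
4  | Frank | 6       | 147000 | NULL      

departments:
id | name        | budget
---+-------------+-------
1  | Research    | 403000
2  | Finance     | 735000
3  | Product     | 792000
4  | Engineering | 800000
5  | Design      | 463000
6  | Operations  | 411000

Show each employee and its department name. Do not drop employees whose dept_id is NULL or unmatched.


LEFT JOIN keeps every row from employees (the left table); where dept_id has no match in departments, the department columns become NULL. Walk through each employee:
  - employee 1 (Hank): dept_id=NULL, no match -> kept with NULL
  - employee 2 (Eve): dept_id=4 -> matches Engineering
  - employee 3 (Jack): dept_id=5 -> matches Design
  - employee 4 (Frank): dept_id=6 -> matches Operations
All 4 rows appear; 1 has NULL department.

SQL:
SELECT a.name, b.name AS department
FROM employees a
LEFT JOIN departments b ON a.dept_id = b.id

Result:
name  | department 
------+------------
Hank  | NULL       
Eve   | Engineering
Jack  | Design     
Frank | Operations 


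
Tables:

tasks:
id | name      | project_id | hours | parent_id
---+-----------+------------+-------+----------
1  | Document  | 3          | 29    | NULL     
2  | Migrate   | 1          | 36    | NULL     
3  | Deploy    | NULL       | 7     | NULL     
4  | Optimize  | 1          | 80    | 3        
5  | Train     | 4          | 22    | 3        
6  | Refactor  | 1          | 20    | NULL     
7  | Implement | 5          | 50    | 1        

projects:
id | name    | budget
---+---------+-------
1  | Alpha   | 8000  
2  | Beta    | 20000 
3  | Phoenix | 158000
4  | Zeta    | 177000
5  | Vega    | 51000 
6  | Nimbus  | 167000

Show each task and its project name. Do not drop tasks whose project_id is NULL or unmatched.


LEFT JOIN keeps every row from tasks (the left table); where project_id has no match in projects, the project columns become NULL. Walk through each task:
  - task 1 (Document): project_id=3 -> matches Phoenix
  - task 2 (Migrate): project_id=1 -> matches Alpha
  - task 3 (Deploy): project_id=NULL, no match -> kept with NULL
  - task 4 (Optimize): project_id=1 -> matches Alpha
  - task 5 (Train): project_id=4 -> matches Zeta
  - task 6 (Refactor): project_id=1 -> matches Alpha
  - task 7 (Implement): project_id=5 -> matches Vega
All 7 rows appear; 1 has NULL project.

SQL:
SELECT a.name, b.name AS project
FROM tasks a
LEFT JOIN projects b ON a.project_id = b.id

Result:
name      | project
----------+--------
Document  | Phoenix
Migrate   | Alpha  
Deploy    | NULL   
Optimize  | Alpha  
Train     | Zeta   
Refactor  | Alpha  
Implement | Vega   
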